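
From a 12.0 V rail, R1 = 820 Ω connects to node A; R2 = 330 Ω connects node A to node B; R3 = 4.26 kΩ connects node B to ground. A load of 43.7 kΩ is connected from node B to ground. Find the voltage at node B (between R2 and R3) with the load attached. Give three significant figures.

At node B, R3 is in parallel with the load: R3‖R_L = 3882 Ω.
Below node A the resistance is R2 + (R3‖R_L) = 4212 Ω, so V_A = 12.0 × 4212/5032 = 10.04 V.
Then V_B = V_A × (R3‖R_L)/(R2 + R3‖R_L) = 10.04 × 3882/4212 = 9.26 V.

V ≈ 9.26 V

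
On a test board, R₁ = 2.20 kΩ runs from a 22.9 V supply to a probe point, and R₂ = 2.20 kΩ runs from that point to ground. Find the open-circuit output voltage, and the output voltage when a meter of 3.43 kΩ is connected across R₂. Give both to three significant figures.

Open-circuit: V = 22.9 × 2.20/(2.20 + 2.20) = 11.4 V.
With the load, R₂ becomes R₂‖R_L = 1.340 kΩ, so V = 22.9 × 1.340/3.540 = 8.67 V.

Unloaded: 11.4 V; loaded: 8.67 V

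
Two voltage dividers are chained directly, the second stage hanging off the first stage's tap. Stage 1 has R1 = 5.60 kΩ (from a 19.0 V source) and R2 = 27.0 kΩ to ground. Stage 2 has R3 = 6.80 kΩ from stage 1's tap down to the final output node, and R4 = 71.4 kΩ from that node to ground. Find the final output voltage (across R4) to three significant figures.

Stage 2 presents R3+R4 = 78.20 kΩ as a load on stage 1's tap.
Stage 1's lower leg becomes R2‖(R3+R4) = 20.07 kΩ, so V_mid = 19.0 × 20.07/25.67 = 14.86 V.
Stage 2 is itself unloaded: V_out = V_mid × R4/(R3+R4) = 14.86 × 71.4/78.20 = 13.6 V.

V_out ≈ 13.6 V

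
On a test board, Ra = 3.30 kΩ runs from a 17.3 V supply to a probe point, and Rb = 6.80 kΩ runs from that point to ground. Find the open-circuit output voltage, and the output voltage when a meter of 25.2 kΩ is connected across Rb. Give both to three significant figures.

Unloaded: 11.6 V; loaded: 10.7 V

Open-circuit: V = 17.3 × 6.80/(3.30 + 6.80) = 11.6 V.
With the load, Rb becomes Rb‖R_L = 5.355 kΩ, so V = 17.3 × 5.355/8.655 = 10.7 V.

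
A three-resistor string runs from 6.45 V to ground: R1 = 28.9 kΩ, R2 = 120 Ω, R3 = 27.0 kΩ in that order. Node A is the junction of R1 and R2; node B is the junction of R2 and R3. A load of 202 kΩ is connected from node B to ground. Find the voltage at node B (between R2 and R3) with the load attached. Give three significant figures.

At node B, R3 is in parallel with the load: R3‖R_L = 23820 Ω.
Below node A the resistance is R2 + (R3‖R_L) = 23940 Ω, so V_A = 6.45 × 23940/52840 = 2.922 V.
Then V_B = V_A × (R3‖R_L)/(R2 + R3‖R_L) = 2.922 × 23820/23940 = 2.91 V.

V ≈ 2.91 V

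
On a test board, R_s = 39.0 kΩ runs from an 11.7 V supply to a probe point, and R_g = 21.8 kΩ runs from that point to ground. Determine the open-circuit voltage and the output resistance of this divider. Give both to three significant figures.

V_th is the open-circuit tap voltage: 11.7 × 21.8/(39.0 + 21.8) = 4.20 V.
With the supply zeroed, R_s and R_g appear in parallel from the tap: R_th = R_s‖R_g = (39.0 × 21.8)/60.80 = 14.0 kΩ.

V_th = 4.20 V, R_th = 14.0 kΩ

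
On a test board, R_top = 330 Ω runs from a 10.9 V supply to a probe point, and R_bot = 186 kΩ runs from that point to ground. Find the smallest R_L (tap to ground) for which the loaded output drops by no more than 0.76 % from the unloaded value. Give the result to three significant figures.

Output resistance R_th = R_top‖R_bot = (330 × 186000)/186300 = 329.4 Ω.
The fractional drop is R_th/(R_th + R_L); requiring this ≤ 0.00760 gives R_L ≥ R_th(1/0.00760 − 1) = 329.4 × 130.6 = 43.0 kΩ.

R_L(min) ≈ 43.0 kΩ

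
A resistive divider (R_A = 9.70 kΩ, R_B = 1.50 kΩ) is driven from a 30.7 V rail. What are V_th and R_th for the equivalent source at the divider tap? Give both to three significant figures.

V_th is the open-circuit tap voltage: 30.7 × 1.50/(9.70 + 1.50) = 4.11 V.
With the supply zeroed, R_A and R_B appear in parallel from the tap: R_th = R_A‖R_B = (9.70 × 1.50)/11.20 = 1.30 kΩ.

V_th = 4.11 V, R_th = 1.30 kΩ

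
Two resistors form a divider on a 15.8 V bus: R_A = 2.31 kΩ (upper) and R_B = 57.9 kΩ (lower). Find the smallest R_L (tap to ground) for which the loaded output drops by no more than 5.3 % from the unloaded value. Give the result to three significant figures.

R_L(min) ≈ 39.7 kΩ

Output resistance R_th = R_A‖R_B = (2.31 × 57.9)/60.21 = 2.221 kΩ.
The fractional drop is R_th/(R_th + R_L); requiring this ≤ 0.0530 gives R_L ≥ R_th(1/0.0530 − 1) = 2.221 × 17.87 = 39.7 kΩ.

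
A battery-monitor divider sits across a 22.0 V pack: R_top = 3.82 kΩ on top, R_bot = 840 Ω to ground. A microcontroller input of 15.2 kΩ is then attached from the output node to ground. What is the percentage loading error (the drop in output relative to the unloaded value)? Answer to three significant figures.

The divider's output (Thévenin) resistance is R_top‖R_bot = 688.6 Ω.
Fractional drop under load = R_th/(R_th + R_L) = 688.6 / (688.6 + 15200) = 0.04334.
So the output falls by 4.33 %.

4.33 %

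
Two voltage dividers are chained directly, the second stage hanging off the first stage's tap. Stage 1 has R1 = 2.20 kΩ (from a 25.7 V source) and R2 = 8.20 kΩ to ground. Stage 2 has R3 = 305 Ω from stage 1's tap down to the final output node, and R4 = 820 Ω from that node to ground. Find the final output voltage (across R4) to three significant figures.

Stage 2 presents R3+R4 = 1125 Ω as a load on stage 1's tap.
Stage 1's lower leg becomes R2‖(R3+R4) = 989.3 Ω, so V_mid = 25.7 × 989.3/3189 = 7.972 V.
Stage 2 is itself unloaded: V_out = V_mid × R4/(R3+R4) = 7.972 × 820/1125 = 5.81 V.

V_out ≈ 5.81 V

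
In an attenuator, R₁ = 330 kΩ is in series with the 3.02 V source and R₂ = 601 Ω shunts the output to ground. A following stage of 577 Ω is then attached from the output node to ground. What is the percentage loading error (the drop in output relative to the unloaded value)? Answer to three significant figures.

51.0 %

Unloaded V = 3.02 × 601/330600 = 0.005490 V.
Loaded: R₂‖R_L = 294.4 Ω, giving V = 3.02 × 294.4/330300 = 0.002692 V.
Drop = (0.005490 − 0.002692) / 0.005490 = 51.0 %.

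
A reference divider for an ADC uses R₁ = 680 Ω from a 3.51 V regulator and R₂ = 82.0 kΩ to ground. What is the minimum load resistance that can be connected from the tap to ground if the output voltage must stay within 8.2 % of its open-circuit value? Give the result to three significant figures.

R_L(min) ≈ 7.55 kΩ

Output resistance R_th = R₁‖R₂ = (680 × 82000)/82680 = 674.4 Ω.
The fractional drop is R_th/(R_th + R_L); requiring this ≤ 0.0820 gives R_L ≥ R_th(1/0.0820 − 1) = 674.4 × 11.20 = 7.55 kΩ.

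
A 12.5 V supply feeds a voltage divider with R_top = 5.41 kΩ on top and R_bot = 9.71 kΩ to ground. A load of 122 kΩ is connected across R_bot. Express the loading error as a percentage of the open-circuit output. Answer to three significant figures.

2.77 %

The divider's output (Thévenin) resistance is R_top‖R_bot = 3.474 kΩ.
Fractional drop under load = R_th/(R_th + R_L) = 3.474 / (3.474 + 122) = 0.02769.
So the output falls by 2.77 %.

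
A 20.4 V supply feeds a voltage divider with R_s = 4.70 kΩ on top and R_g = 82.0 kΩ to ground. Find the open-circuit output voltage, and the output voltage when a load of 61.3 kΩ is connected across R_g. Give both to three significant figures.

Open-circuit: V = 20.4 × 82.0/(4.70 + 82.0) = 19.3 V.
With the load, R_g becomes R_g‖R_L = 35.08 kΩ, so V = 20.4 × 35.08/39.78 = 18.0 V.

Unloaded: 19.3 V; loaded: 18.0 V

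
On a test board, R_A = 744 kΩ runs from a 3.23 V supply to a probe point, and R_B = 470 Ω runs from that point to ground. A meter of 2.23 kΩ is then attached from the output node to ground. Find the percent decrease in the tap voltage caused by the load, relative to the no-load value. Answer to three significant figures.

17.4 %

The divider's output (Thévenin) resistance is R_A‖R_B = 469.7 Ω.
Fractional drop under load = R_th/(R_th + R_L) = 469.7 / (469.7 + 2230) = 0.1740.
So the output falls by 17.4 %.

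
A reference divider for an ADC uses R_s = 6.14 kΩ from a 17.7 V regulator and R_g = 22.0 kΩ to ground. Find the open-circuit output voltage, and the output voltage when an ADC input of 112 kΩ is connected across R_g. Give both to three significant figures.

Unloaded: 13.8 V; loaded: 13.3 V

Open-circuit: V = 17.7 × 22.0/(6.14 + 22.0) = 13.8 V.
With the load, R_g becomes R_g‖R_L = 18.39 kΩ, so V = 17.7 × 18.39/24.53 = 13.3 V.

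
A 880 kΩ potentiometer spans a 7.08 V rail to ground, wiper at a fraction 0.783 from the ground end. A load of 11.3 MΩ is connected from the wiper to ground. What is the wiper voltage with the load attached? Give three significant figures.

The wiper splits the pot into (1−α)R = 191.0 kΩ above and αR = 689.0 kΩ below.
Lower section ‖ load = 649.4 kΩ.
V_wiper = 7.08 × 649.4/(191.0 + 649.4) = 5.47 V.

V ≈ 5.47 V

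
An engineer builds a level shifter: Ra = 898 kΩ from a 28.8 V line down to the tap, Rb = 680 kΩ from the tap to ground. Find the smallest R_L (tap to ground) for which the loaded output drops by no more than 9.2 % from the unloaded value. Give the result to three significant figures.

Output resistance R_th = Ra‖Rb = (898 × 680)/1578 = 387.0 kΩ.
The fractional drop is R_th/(R_th + R_L); requiring this ≤ 0.0920 gives R_L ≥ R_th(1/0.0920 − 1) = 387.0 × 9.870 = 3.82 MΩ.

R_L(min) ≈ 3.82 MΩ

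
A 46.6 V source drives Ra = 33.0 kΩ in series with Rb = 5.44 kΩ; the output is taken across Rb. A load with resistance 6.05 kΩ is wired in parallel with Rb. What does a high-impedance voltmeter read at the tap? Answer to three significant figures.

V_out ≈ 3.72 V

The load sits in parallel with Rb: Rb‖R_L = (5.44 × 6.05) / (5.44 + 6.05) = 2.864 kΩ.
V_out = 46.6 × 2.864 / (33.0 + 2.864) = 46.6 × 2.864/35.86 = 3.72 V.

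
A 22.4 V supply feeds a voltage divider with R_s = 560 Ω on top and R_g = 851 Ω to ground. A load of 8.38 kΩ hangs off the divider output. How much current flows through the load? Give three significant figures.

R_g‖R_L = 772.5 Ω; V_out = 22.4 × 772.5/1333 = 12.99 V.
I_L = V_out / R_L = 12.99 / 8.38 kΩ = 1.55 mA.

I_L ≈ 1.55 mA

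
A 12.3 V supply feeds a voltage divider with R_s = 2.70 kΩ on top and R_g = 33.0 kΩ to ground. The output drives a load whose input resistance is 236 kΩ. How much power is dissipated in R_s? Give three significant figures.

Total resistance from the source is R_s + (R_g‖R_L) = 31.65 kΩ, so I = 12.3/31.65 kΩ = 0.3886 mA.
P = I²·R_s = (0.3886 mA)² × 2.70 kΩ = 0.408 mW.

P ≈ 0.408 mW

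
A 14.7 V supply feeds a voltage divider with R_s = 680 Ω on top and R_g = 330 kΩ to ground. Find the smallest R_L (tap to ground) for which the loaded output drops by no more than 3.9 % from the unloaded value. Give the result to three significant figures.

R_L(min) ≈ 16.7 kΩ

Output resistance R_th = R_s‖R_g = (680 × 330000)/330700 = 678.6 Ω.
The fractional drop is R_th/(R_th + R_L); requiring this ≤ 0.0390 gives R_L ≥ R_th(1/0.0390 − 1) = 678.6 × 24.64 = 16.7 kΩ.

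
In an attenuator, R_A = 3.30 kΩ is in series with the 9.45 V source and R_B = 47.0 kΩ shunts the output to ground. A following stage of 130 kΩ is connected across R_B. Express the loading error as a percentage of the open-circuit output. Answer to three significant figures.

The divider's output (Thévenin) resistance is R_A‖R_B = 3.083 kΩ.
Fractional drop under load = R_th/(R_th + R_L) = 3.083 / (3.083 + 130) = 0.02317.
So the output falls by 2.32 %.

2.32 %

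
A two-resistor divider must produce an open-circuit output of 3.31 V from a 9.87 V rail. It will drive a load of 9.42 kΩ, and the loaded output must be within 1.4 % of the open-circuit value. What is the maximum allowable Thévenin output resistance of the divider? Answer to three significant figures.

R_th ≤ 134 Ω

Loading drop = R_th/(R_th + R_L) ≤ 0.0140, so R_th ≤ R_L · ε/(1−ε) = 9.42 kΩ × 0.0140/0.9860 = 134 Ω.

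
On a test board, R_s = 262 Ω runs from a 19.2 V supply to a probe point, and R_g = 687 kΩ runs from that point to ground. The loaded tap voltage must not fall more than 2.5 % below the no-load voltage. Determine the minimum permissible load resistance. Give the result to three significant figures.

Output resistance R_th = R_s‖R_g = (262 × 687000)/687300 = 261.9 Ω.
The fractional drop is R_th/(R_th + R_L); requiring this ≤ 0.0250 gives R_L ≥ R_th(1/0.0250 − 1) = 261.9 × 39.00 = 10.2 kΩ.

R_L(min) ≈ 10.2 kΩ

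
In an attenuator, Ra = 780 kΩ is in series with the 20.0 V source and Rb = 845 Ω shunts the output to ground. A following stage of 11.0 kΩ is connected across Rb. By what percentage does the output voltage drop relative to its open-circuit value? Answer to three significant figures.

7.13 %

The divider's output (Thévenin) resistance is Ra‖Rb = 844.1 Ω.
Fractional drop under load = R_th/(R_th + R_L) = 844.1 / (844.1 + 11000) = 0.07127.
So the output falls by 7.13 %.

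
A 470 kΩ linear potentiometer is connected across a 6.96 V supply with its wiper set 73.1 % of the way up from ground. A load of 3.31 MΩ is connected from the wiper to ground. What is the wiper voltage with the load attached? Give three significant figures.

The wiper splits the pot into (1−α)R = 126.4 kΩ above and αR = 343.6 kΩ below.
Lower section ‖ load = 311.3 kΩ.
V_wiper = 6.96 × 311.3/(126.4 + 311.3) = 4.95 V.

V ≈ 4.95 V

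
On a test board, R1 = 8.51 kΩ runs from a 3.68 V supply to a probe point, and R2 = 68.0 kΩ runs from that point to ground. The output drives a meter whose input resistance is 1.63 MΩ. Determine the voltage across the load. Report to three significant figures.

V_out ≈ 3.26 V

The load sits in parallel with R2: R2‖R_L = (68.0 × 1630) / (68.0 + 1630) = 65.28 kΩ.
V_out = 3.68 × 65.28 / (8.51 + 65.28) = 3.68 × 65.28/73.79 = 3.26 V.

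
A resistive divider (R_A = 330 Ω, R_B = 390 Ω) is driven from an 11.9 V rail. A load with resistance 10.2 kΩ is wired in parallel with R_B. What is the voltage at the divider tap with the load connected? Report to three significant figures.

The load sits in parallel with R_B: R_B‖R_L = (390 × 10200) / (390 + 10200) = 375.6 Ω.
V_out = 11.9 × 375.6 / (330 + 375.6) = 11.9 × 375.6/705.6 = 6.33 V.
(Unloaded it would have been 6.45 V.)

V_out ≈ 6.33 V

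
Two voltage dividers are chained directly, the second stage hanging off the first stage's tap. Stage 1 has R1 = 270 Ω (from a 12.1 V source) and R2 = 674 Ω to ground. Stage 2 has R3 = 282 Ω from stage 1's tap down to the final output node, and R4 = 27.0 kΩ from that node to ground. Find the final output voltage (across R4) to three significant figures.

Stage 2 presents R3+R4 = 27280 Ω as a load on stage 1's tap.
Stage 1's lower leg becomes R2‖(R3+R4) = 657.8 Ω, so V_mid = 12.1 × 657.8/927.8 = 8.579 V.
Stage 2 is itself unloaded: V_out = V_mid × R4/(R3+R4) = 8.579 × 27000/27280 = 8.49 V.

V_out ≈ 8.49 V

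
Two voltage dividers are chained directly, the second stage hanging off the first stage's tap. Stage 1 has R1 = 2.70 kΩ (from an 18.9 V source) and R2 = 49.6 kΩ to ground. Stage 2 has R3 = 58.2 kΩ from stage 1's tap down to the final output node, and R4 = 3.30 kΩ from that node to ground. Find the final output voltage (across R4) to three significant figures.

V_out ≈ 0.923 V

Stage 2 presents R3+R4 = 61.50 kΩ as a load on stage 1's tap.
Stage 1's lower leg becomes R2‖(R3+R4) = 27.46 kΩ, so V_mid = 18.9 × 27.46/30.16 = 17.21 V.
Stage 2 is itself unloaded: V_out = V_mid × R4/(R3+R4) = 17.21 × 3.30/61.50 = 0.923 V.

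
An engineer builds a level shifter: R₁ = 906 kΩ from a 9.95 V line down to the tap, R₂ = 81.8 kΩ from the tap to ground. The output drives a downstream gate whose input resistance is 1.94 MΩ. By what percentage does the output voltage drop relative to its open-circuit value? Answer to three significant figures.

The divider's output (Thévenin) resistance is R₁‖R₂ = 75.03 kΩ.
Fractional drop under load = R_th/(R_th + R_L) = 75.03 / (75.03 + 1940) = 0.03723.
So the output falls by 3.72 %.

3.72 %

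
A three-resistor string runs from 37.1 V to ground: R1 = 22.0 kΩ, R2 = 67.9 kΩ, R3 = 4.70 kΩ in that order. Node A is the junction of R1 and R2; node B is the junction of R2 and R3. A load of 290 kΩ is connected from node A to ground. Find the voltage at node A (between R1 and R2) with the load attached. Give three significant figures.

Below node A the series string R2+R3 = 72.60 kΩ sits in parallel with the 290 kΩ load: 58.06 kΩ.
V_A = 37.1 × 58.06/(22.0 + 58.06) = 26.9 V.

V ≈ 26.9 V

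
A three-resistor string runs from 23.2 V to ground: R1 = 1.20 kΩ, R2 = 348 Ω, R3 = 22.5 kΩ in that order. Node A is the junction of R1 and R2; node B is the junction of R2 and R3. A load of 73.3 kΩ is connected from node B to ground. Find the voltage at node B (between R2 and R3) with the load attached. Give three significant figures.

V ≈ 21.3 V

At node B, R3 is in parallel with the load: R3‖R_L = 17220 Ω.
Below node A the resistance is R2 + (R3‖R_L) = 17560 Ω, so V_A = 23.2 × 17560/18760 = 21.72 V.
Then V_B = V_A × (R3‖R_L)/(R2 + R3‖R_L) = 21.72 × 17220/17560 = 21.3 V.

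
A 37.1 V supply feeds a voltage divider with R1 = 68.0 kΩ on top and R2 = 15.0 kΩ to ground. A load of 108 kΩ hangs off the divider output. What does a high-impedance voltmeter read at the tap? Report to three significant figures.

The load sits in parallel with R2: R2‖R_L = (15.0 × 108) / (15.0 + 108) = 13.17 kΩ.
V_out = 37.1 × 13.17 / (68.0 + 13.17) = 37.1 × 13.17/81.17 = 6.02 V.

V_out ≈ 6.02 V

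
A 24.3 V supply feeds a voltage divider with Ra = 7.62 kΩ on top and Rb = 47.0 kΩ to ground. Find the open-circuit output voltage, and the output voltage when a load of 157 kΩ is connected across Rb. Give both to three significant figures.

Open-circuit: V = 24.3 × 47.0/(7.62 + 47.0) = 20.9 V.
With the load, Rb becomes Rb‖R_L = 36.17 kΩ, so V = 24.3 × 36.17/43.79 = 20.1 V.

Unloaded: 20.9 V; loaded: 20.1 V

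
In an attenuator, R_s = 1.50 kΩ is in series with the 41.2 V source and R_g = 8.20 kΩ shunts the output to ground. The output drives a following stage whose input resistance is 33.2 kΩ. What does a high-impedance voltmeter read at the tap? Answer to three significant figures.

The load sits in parallel with R_g: R_g‖R_L = (8.20 × 33.2) / (8.20 + 33.2) = 6.576 kΩ.
V_out = 41.2 × 6.576 / (1.50 + 6.576) = 41.2 × 6.576/8.076 = 33.5 V.

V_out ≈ 33.5 V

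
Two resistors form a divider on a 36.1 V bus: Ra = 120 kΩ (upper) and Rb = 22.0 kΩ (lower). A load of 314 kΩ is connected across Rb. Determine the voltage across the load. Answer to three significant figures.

The load sits in parallel with Rb: Rb‖R_L = (22.0 × 314) / (22.0 + 314) = 20.56 kΩ.
V_out = 36.1 × 20.56 / (120 + 20.56) = 36.1 × 20.56/140.6 = 5.28 V.
(Unloaded it would have been 5.59 V.)

V_out ≈ 5.28 V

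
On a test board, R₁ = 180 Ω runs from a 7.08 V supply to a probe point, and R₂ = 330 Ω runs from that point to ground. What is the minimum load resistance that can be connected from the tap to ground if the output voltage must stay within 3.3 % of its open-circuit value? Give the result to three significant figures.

Output resistance R_th = R₁‖R₂ = (180 × 330)/510.0 = 116.5 Ω.
The fractional drop is R_th/(R_th + R_L); requiring this ≤ 0.0330 gives R_L ≥ R_th(1/0.0330 − 1) = 116.5 × 29.30 = 3.41 kΩ.

R_L(min) ≈ 3.41 kΩ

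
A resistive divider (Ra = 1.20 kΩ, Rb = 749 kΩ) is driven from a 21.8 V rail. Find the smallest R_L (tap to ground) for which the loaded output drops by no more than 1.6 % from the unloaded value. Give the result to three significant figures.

R_L(min) ≈ 73.7 kΩ

Output resistance R_th = Ra‖Rb = (1.20 × 749)/750.2 = 1.198 kΩ.
The fractional drop is R_th/(R_th + R_L); requiring this ≤ 0.0160 gives R_L ≥ R_th(1/0.0160 − 1) = 1.198 × 61.50 = 73.7 kΩ.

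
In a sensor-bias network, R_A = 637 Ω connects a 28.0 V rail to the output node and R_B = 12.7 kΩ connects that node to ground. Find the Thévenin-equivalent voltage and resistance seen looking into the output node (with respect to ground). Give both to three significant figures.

V_th is the open-circuit tap voltage: 28.0 × 12700/(637 + 12700) = 26.7 V.
With the supply zeroed, R_A and R_B appear in parallel from the tap: R_th = R_A‖R_B = (637 × 12700)/13340 = 607 Ω.

V_th = 26.7 V, R_th = 607 Ω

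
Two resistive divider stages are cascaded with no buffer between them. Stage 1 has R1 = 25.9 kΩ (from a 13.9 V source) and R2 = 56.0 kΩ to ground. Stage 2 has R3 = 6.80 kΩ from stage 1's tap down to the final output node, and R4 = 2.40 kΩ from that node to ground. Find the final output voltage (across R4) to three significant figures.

Stage 2 presents R3+R4 = 9.200 kΩ as a load on stage 1's tap.
Stage 1's lower leg becomes R2‖(R3+R4) = 7.902 kΩ, so V_mid = 13.9 × 7.902/33.80 = 3.249 V.
Stage 2 is itself unloaded: V_out = V_mid × R4/(R3+R4) = 3.249 × 2.40/9.200 = 0.848 V.

V_out ≈ 0.848 V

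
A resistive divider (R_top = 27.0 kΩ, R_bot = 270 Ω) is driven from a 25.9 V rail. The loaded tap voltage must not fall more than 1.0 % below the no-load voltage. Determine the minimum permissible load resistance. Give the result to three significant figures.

R_L(min) ≈ 26.5 kΩ

Output resistance R_th = R_top‖R_bot = (27000 × 270)/27270 = 267.3 Ω.
The fractional drop is R_th/(R_th + R_L); requiring this ≤ 0.0100 gives R_L ≥ R_th(1/0.0100 − 1) = 267.3 × 99.00 = 26.5 kΩ.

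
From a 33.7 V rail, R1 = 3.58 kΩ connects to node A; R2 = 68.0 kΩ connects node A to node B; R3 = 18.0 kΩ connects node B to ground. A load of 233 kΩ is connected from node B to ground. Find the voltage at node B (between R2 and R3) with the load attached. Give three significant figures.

At node B, R3 is in parallel with the load: R3‖R_L = 16.71 kΩ.
Below node A the resistance is R2 + (R3‖R_L) = 84.71 kΩ, so V_A = 33.7 × 84.71/88.29 = 32.33 V.
Then V_B = V_A × (R3‖R_L)/(R2 + R3‖R_L) = 32.33 × 16.71/84.71 = 6.38 V.

V ≈ 6.38 V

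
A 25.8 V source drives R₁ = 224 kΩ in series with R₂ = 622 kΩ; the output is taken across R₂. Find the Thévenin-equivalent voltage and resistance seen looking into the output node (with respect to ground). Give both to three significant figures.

V_th is the open-circuit tap voltage: 25.8 × 622/(224 + 622) = 19.0 V.
With the supply zeroed, R₁ and R₂ appear in parallel from the tap: R_th = R₁‖R₂ = (224 × 622)/846.0 = 165 kΩ.

V_th = 19.0 V, R_th = 165 kΩ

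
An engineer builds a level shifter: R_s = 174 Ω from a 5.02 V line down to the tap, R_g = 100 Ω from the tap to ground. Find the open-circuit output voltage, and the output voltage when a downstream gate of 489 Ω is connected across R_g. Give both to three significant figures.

Open-circuit: V = 5.02 × 100/(174 + 100) = 1.83 V.
With the load, R_g becomes R_g‖R_L = 83.02 Ω, so V = 5.02 × 83.02/257.0 = 1.62 V.

Unloaded: 1.83 V; loaded: 1.62 V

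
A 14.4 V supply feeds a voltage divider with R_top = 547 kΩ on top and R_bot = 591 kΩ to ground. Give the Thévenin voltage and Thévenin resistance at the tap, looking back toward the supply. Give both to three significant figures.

V_th = 7.48 V, R_th = 284 kΩ

V_th is the open-circuit tap voltage: 14.4 × 591/(547 + 591) = 7.48 V.
With the supply zeroed, R_top and R_bot appear in parallel from the tap: R_th = R_top‖R_bot = (547 × 591)/1138 = 284 kΩ.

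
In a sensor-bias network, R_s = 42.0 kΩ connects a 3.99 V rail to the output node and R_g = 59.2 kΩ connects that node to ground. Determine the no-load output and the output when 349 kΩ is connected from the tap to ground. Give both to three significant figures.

Unloaded: 2.33 V; loaded: 2.18 V

Open-circuit: V = 3.99 × 59.2/(42.0 + 59.2) = 2.33 V.
With the load, R_g becomes R_g‖R_L = 50.61 kΩ, so V = 3.99 × 50.61/92.61 = 2.18 V.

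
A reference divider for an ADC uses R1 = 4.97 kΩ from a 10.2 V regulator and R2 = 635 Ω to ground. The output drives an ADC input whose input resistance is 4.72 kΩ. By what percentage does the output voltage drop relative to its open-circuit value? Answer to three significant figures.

10.7 %

The divider's output (Thévenin) resistance is R1‖R2 = 563.1 Ω.
Fractional drop under load = R_th/(R_th + R_L) = 563.1 / (563.1 + 4720) = 0.1066.
So the output falls by 10.7 %.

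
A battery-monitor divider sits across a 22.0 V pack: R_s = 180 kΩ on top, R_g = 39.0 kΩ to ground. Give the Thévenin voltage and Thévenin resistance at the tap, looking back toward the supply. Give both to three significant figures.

V_th is the open-circuit tap voltage: 22.0 × 39.0/(180 + 39.0) = 3.92 V.
With the supply zeroed, R_s and R_g appear in parallel from the tap: R_th = R_s‖R_g = (180 × 39.0)/219.0 = 32.1 kΩ.

V_th = 3.92 V, R_th = 32.1 kΩ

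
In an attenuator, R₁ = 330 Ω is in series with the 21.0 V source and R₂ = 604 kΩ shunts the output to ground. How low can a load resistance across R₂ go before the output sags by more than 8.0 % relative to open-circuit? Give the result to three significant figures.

R_L(min) ≈ 3.79 kΩ

Output resistance R_th = R₁‖R₂ = (330 × 604000)/604300 = 329.8 Ω.
The fractional drop is R_th/(R_th + R_L); requiring this ≤ 0.0800 gives R_L ≥ R_th(1/0.0800 − 1) = 329.8 × 11.50 = 3.79 kΩ.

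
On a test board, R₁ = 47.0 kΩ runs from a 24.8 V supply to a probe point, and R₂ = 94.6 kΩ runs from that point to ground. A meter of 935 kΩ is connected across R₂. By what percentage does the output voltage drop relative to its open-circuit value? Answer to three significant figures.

3.25 %

The divider's output (Thévenin) resistance is R₁‖R₂ = 31.40 kΩ.
Fractional drop under load = R_th/(R_th + R_L) = 31.40 / (31.40 + 935) = 0.03249.
So the output falls by 3.25 %.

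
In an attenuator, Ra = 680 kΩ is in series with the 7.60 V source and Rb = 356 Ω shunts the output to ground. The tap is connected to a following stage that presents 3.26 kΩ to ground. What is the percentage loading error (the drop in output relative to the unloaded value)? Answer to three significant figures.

9.84 %

Unloaded V = 7.60 × 356/680400 = 0.0039767 V.
Loaded: Rb‖R_L = 321.0 Ω, giving V = 7.60 × 321.0/680300 = 0.0035854 V.
Drop = (0.0039767 − 0.0035854) / 0.0039767 = 9.84 %.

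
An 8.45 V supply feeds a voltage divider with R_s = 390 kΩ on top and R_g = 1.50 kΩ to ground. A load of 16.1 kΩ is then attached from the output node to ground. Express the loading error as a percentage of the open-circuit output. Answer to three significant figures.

Unloaded V = 8.45 × 1.50/391.5 = 0.032375 V.
Loaded: R_g‖R_L = 1.372 kΩ, giving V = 8.45 × 1.372/391.4 = 0.029626 V.
Drop = (0.032375 − 0.029626) / 0.032375 = 8.49 %.

8.49 %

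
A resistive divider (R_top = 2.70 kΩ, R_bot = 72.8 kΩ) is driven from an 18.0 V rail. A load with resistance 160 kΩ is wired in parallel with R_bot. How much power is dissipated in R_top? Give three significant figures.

Total resistance from the source is R_top + (R_bot‖R_L) = 52.73 kΩ, so I = 18.0/52.73 kΩ = 0.3413 mA.
P = I²·R_top = (0.3413 mA)² × 2.70 kΩ = 0.315 mW.

P ≈ 0.315 mW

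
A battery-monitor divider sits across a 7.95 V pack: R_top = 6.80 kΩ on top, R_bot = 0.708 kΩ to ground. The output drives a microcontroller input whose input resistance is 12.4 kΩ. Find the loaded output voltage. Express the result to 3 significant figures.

V_out ≈ 0.713 V

The load sits in parallel with R_bot: R_bot‖R_L = (708 × 12400) / (708 + 12400) = 669.8 Ω.
V_out = 7.95 × 669.8 / (6800 + 669.8) = 7.95 × 669.8/7470 = 0.713 V.
(Unloaded it would have been 0.750 V.)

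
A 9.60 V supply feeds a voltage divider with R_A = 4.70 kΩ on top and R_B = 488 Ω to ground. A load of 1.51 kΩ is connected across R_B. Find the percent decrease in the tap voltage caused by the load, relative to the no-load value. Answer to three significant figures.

22.6 %

The divider's output (Thévenin) resistance is R_A‖R_B = 442.1 Ω.
Fractional drop under load = R_th/(R_th + R_L) = 442.1 / (442.1 + 1510) = 0.2265.
So the output falls by 22.6 %.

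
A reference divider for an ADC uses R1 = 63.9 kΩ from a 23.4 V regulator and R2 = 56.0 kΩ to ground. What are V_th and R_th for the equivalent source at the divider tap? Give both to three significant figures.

V_th is the open-circuit tap voltage: 23.4 × 56.0/(63.9 + 56.0) = 10.9 V.
With the supply zeroed, R1 and R2 appear in parallel from the tap: R_th = R1‖R2 = (63.9 × 56.0)/119.9 = 29.8 kΩ.

V_th = 10.9 V, R_th = 29.8 kΩ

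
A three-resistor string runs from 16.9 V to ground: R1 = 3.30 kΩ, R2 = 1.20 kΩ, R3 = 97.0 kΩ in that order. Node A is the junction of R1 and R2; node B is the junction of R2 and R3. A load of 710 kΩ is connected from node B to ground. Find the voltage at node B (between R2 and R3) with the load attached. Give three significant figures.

V ≈ 16.1 V

At node B, R3 is in parallel with the load: R3‖R_L = 85.34 kΩ.
Below node A the resistance is R2 + (R3‖R_L) = 86.54 kΩ, so V_A = 16.9 × 86.54/89.84 = 16.28 V.
Then V_B = V_A × (R3‖R_L)/(R2 + R3‖R_L) = 16.28 × 85.34/86.54 = 16.1 V.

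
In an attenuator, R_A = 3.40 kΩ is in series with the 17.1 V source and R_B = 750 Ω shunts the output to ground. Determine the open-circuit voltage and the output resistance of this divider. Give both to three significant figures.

V_th = 3.09 V, R_th = 614 Ω

V_th is the open-circuit tap voltage: 17.1 × 750/(3400 + 750) = 3.09 V.
With the supply zeroed, R_A and R_B appear in parallel from the tap: R_th = R_A‖R_B = (3400 × 750)/4150 = 614 Ω.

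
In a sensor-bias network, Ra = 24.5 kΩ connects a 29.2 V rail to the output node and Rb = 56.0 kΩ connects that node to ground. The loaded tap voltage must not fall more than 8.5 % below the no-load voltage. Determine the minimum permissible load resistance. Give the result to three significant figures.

Output resistance R_th = Ra‖Rb = (24.5 × 56.0)/80.50 = 17.04 kΩ.
The fractional drop is R_th/(R_th + R_L); requiring this ≤ 0.0850 gives R_L ≥ R_th(1/0.0850 − 1) = 17.04 × 10.76 = 183 kΩ.

R_L(min) ≈ 183 kΩ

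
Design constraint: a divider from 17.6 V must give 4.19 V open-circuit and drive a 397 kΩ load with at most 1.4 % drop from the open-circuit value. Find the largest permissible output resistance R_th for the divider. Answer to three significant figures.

R_th ≤ 5.64 kΩ

Loading drop = R_th/(R_th + R_L) ≤ 0.0140, so R_th ≤ R_L · ε/(1−ε) = 397 kΩ × 0.0140/0.9860 = 5.64 kΩ.
(Any R1, R2 with R2/(R1+R2) = 0.238 and R1‖R2 ≤ 5.64 kΩ will meet the spec.)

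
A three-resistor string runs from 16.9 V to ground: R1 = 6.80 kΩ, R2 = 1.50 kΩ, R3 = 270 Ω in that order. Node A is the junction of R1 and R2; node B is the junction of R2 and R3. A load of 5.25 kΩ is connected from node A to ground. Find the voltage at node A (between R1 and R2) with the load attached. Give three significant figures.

Below node A the series string R2+R3 = 1770 Ω sits in parallel with the 5250 Ω load: 1324 Ω.
V_A = 16.9 × 1324/(6800 + 1324) = 2.75 V.

V ≈ 2.75 V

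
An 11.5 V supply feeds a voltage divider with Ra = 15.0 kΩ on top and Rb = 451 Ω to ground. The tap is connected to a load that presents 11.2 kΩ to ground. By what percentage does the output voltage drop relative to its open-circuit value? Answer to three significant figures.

The divider's output (Thévenin) resistance is Ra‖Rb = 437.8 Ω.
Fractional drop under load = R_th/(R_th + R_L) = 437.8 / (437.8 + 11200) = 0.03762.
So the output falls by 3.76 %.

3.76 %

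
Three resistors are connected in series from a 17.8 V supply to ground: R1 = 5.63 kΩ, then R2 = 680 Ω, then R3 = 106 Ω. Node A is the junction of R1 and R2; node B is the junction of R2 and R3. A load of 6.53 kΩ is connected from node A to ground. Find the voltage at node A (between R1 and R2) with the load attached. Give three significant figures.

Below node A the series string R2+R3 = 786.0 Ω sits in parallel with the 6530 Ω load: 701.6 Ω.
V_A = 17.8 × 701.6/(5630 + 701.6) = 1.97 V.

V ≈ 1.97 V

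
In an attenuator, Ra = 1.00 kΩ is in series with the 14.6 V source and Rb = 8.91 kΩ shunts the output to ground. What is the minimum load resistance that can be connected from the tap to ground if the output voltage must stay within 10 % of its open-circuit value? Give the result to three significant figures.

R_L(min) ≈ 8.09 kΩ

Output resistance R_th = Ra‖Rb = (1000 × 8910)/9910 = 899.1 Ω.
The fractional drop is R_th/(R_th + R_L); requiring this ≤ 0.100 gives R_L ≥ R_th(1/0.100 − 1) = 899.1 × 9.000 = 8.09 kΩ.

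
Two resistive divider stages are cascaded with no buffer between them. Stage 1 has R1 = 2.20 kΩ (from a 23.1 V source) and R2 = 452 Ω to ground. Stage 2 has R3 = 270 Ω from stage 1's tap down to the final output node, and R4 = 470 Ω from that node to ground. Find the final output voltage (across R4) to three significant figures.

Stage 2 presents R3+R4 = 740.0 Ω as a load on stage 1's tap.
Stage 1's lower leg becomes R2‖(R3+R4) = 280.6 Ω, so V_mid = 23.1 × 280.6/2481 = 2.613 V.
Stage 2 is itself unloaded: V_out = V_mid × R4/(R3+R4) = 2.613 × 470/740.0 = 1.66 V.

V_out ≈ 1.66 V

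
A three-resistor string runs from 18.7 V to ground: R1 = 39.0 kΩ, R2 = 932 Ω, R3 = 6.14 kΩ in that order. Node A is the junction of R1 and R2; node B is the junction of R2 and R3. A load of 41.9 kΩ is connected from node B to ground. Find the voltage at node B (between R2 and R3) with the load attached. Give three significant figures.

At node B, R3 is in parallel with the load: R3‖R_L = 5355 Ω.
Below node A the resistance is R2 + (R3‖R_L) = 6287 Ω, so V_A = 18.7 × 6287/45290 = 2.596 V.
Then V_B = V_A × (R3‖R_L)/(R2 + R3‖R_L) = 2.596 × 5355/6287 = 2.21 V.

V ≈ 2.21 V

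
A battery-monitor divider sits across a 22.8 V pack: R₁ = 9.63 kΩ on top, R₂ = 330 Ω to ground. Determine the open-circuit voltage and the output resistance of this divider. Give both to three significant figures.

V_th = 0.755 V, R_th = 319 Ω

V_th is the open-circuit tap voltage: 22.8 × 330/(9630 + 330) = 0.755 V.
With the supply zeroed, R₁ and R₂ appear in parallel from the tap: R_th = R₁‖R₂ = (9630 × 330)/9960 = 319 Ω.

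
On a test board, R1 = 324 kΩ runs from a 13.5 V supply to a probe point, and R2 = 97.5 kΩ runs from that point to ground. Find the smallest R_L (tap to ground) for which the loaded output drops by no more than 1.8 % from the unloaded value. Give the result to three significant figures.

R_L(min) ≈ 4.09 MΩ

Output resistance R_th = R1‖R2 = (324 × 97.5)/421.5 = 74.95 kΩ.
The fractional drop is R_th/(R_th + R_L); requiring this ≤ 0.0180 gives R_L ≥ R_th(1/0.0180 − 1) = 74.95 × 54.56 = 4.09 MΩ.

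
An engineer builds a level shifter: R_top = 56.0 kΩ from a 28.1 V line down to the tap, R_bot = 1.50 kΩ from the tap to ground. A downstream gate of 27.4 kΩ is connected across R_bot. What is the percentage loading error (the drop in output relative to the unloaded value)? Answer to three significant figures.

The divider's output (Thévenin) resistance is R_top‖R_bot = 1.461 kΩ.
Fractional drop under load = R_th/(R_th + R_L) = 1.461 / (1.461 + 27.4) = 0.05062.
So the output falls by 5.06 %.

5.06 %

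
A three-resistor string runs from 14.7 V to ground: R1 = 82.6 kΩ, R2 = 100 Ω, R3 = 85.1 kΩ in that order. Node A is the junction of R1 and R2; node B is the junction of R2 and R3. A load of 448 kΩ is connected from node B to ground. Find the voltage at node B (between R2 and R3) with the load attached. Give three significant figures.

V ≈ 6.82 V

At node B, R3 is in parallel with the load: R3‖R_L = 71520 Ω.
Below node A the resistance is R2 + (R3‖R_L) = 71620 Ω, so V_A = 14.7 × 71620/154200 = 6.826 V.
Then V_B = V_A × (R3‖R_L)/(R2 + R3‖R_L) = 6.826 × 71520/71620 = 6.82 V.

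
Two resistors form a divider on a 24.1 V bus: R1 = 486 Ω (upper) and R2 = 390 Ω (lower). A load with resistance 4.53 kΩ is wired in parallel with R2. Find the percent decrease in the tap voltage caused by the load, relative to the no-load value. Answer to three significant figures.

The divider's output (Thévenin) resistance is R1‖R2 = 216.4 Ω.
Fractional drop under load = R_th/(R_th + R_L) = 216.4 / (216.4 + 4530) = 0.04559.
So the output falls by 4.56 %.

4.56 %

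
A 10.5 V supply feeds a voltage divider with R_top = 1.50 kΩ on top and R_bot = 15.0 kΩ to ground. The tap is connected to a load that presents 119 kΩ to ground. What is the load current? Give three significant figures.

I_L ≈ 0.0793 mA

R_bot‖R_L = 13.32 kΩ; V_out = 10.5 × 13.32/14.82 = 9.437 V.
I_L = V_out / R_L = 9.437 / 119 kΩ = 0.0793 mA.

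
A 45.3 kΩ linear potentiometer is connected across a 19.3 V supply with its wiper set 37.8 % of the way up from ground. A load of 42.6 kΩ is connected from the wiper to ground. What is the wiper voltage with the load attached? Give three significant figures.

V ≈ 5.84 V

The wiper splits the pot into (1−α)R = 28.18 kΩ above and αR = 17.12 kΩ below.
Lower section ‖ load = 12.21 kΩ.
V_wiper = 19.3 × 12.21/(28.18 + 12.21) = 5.84 V.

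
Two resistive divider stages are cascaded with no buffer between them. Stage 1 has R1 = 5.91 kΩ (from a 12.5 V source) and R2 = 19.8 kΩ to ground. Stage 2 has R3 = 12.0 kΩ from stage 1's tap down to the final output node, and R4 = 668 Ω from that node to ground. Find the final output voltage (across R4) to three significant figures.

V_out ≈ 0.373 V

Stage 2 presents R3+R4 = 12670 Ω as a load on stage 1's tap.
Stage 1's lower leg becomes R2‖(R3+R4) = 7725 Ω, so V_mid = 12.5 × 7725/13640 = 7.082 V.
Stage 2 is itself unloaded: V_out = V_mid × R4/(R3+R4) = 7.082 × 668/12670 = 0.373 V.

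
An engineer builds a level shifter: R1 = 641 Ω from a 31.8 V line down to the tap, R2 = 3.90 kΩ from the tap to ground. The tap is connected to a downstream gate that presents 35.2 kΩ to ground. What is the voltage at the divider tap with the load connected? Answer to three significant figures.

The load sits in parallel with R2: R2‖R_L = (3900 × 35200) / (3900 + 35200) = 3511 Ω.
V_out = 31.8 × 3511 / (641 + 3511) = 31.8 × 3511/4152 = 26.9 V.
(Unloaded it would have been 27.3 V.)

V_out ≈ 26.9 V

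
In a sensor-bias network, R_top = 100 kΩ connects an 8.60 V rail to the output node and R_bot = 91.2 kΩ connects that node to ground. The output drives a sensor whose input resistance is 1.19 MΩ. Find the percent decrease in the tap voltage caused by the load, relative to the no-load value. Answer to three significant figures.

3.85 %

The divider's output (Thévenin) resistance is R_top‖R_bot = 47.70 kΩ.
Fractional drop under load = R_th/(R_th + R_L) = 47.70 / (47.70 + 1190) = 0.03854.
So the output falls by 3.85 %.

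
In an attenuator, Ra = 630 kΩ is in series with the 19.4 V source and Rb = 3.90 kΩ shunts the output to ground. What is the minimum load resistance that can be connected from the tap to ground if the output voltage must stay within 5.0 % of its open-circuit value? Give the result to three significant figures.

R_L(min) ≈ 73.6 kΩ

Output resistance R_th = Ra‖Rb = (630 × 3.90)/633.9 = 3.876 kΩ.
The fractional drop is R_th/(R_th + R_L); requiring this ≤ 0.0500 gives R_L ≥ R_th(1/0.0500 − 1) = 3.876 × 19.00 = 73.6 kΩ.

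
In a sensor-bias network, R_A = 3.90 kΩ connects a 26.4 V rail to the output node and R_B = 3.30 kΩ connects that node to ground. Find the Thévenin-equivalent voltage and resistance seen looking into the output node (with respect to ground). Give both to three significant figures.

V_th = 12.1 V, R_th = 1.79 kΩ

V_th is the open-circuit tap voltage: 26.4 × 3.30/(3.90 + 3.30) = 12.1 V.
With the supply zeroed, R_A and R_B appear in parallel from the tap: R_th = R_A‖R_B = (3.90 × 3.30)/7.200 = 1.79 kΩ.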